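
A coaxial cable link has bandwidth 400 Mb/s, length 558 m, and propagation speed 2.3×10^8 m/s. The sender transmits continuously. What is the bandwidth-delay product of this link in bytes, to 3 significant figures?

Propagation delay = 558 / 2.3e+08 = 2.42609e-06 s.
BDP = R × t_prop = 400000000 × 2.42609e-06 = 970.435 bits.
In bytes: 970.435/8 = 121 bytes.

121 bytes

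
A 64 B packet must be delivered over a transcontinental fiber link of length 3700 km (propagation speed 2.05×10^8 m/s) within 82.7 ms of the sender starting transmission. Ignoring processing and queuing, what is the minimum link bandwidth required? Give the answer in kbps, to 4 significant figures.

L = 512 bits.
Propagation delay = 3700000 / 2.05e+08 = 18.0488 ms.
Transmission budget = 82.7 − 18.0488 = 64.6512 ms.
R ≥ L / t_tx = 512 bits / 0.0646512 s = 7.919 kbps.

7.919 kbps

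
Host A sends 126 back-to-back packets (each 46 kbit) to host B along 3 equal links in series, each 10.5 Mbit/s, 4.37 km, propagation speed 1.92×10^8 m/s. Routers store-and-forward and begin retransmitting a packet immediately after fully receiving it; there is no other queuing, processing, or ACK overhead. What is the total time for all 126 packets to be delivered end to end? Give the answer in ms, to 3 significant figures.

Per-hop transmission t_tx = L/R = 46000/10500000 = 4.38095 ms.
Per-hop propagation t_prop = 4370/192000000 = 0.0227604 ms.
Pipeline fill: first packet needs 3·t_tx to clear all hops; remaining 125 packets each add one t_tx.
Total = (3+126-1)·t_tx + 3·t_prop = 128·4.38095 + 3·0.0227604 = 561 ms.

561 ms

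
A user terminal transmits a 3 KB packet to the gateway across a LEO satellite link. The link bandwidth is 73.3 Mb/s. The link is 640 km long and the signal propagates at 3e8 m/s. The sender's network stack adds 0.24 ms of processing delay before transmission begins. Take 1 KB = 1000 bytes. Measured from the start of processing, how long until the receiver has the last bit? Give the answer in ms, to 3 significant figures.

L = 24000 bits.
Transmission delay = L/R = 24000 / 73300000 = 0.327422 ms.
Propagation delay = d/s = 640000 m / 300000000 m/s = 2.13333 ms.
Plus processing delay 0.24 ms = 0.24 ms.
Total = 2.70 ms.

2.70 ms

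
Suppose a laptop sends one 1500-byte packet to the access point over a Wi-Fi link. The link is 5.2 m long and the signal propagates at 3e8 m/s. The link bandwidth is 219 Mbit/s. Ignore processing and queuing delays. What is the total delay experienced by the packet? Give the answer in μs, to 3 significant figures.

L = 1500 × 8 = 12000 bits.
Transmission delay = L/R = 12000 / 219000000 = 54.7945 μs.
Propagation delay = d/s = 5.2 m / 300000000 m/s = 0.0173333 μs.
Total = 54.8 μs.

54.8 μs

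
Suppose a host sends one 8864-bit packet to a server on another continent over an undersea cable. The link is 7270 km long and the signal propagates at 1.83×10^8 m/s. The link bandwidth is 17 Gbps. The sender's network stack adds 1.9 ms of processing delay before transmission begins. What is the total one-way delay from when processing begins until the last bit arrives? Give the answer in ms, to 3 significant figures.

41.6 ms

Transmission delay = L/R = 8864 / 17000000000 = 0.000521412 ms.
Propagation delay = d/s = 7270000 m / 183000000 m/s = 39.7268 ms.
Plus processing delay 1.9 ms = 1.9 ms.
Total = 41.6 ms.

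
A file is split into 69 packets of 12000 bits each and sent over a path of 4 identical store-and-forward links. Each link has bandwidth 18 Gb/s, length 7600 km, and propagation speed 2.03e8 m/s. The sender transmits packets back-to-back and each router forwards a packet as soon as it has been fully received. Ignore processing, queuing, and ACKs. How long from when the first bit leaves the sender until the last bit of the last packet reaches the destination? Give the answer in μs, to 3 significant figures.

150000 μs

Per-hop transmission t_tx = L/R = 12000/18000000000 = 0.666667 μs.
Per-hop propagation t_prop = 7600000/2.03e+08 = 37438.4 μs.
Pipeline fill: first packet needs 4·t_tx to clear all hops; remaining 68 packets each add one t_tx.
Total = (4+69-1)·t_tx + 4·t_prop = 72·0.666667 + 4·37438.4 = 150000 μs.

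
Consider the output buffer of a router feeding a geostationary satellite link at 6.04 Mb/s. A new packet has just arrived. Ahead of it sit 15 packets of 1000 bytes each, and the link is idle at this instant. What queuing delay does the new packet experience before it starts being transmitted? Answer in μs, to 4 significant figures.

19870 μs

Each queued packet: L/R = 8000/6040000 = 1324.5 μs.
15 queued → 19867.5 μs.
Queuing delay = 19870 μs.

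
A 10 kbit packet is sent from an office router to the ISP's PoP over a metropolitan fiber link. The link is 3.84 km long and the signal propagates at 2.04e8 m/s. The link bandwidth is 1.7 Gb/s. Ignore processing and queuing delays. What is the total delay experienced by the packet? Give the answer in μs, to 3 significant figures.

24.7 μs

L = 10000 bits.
Transmission delay = L/R = 10000 / 1700000000 = 5.88235 μs.
Propagation delay = d/s = 3840 m / 204000000 m/s = 18.8235 μs.
Total = 24.7 μs.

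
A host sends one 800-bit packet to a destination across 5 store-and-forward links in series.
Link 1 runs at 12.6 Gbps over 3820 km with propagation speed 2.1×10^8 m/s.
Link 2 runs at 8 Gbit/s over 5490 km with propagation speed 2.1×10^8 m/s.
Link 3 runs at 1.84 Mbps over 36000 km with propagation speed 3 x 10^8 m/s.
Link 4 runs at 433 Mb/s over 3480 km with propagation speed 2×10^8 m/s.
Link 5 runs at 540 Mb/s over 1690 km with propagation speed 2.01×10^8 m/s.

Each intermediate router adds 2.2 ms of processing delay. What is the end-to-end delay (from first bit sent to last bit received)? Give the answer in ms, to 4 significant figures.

199.4 ms

Transmission delays (L/R per hop): 6.34921e-05, 0.0001, 0.434783, 0.00184758, 0.00148148 ms; sum = 0.438275 ms.
Propagation delays (d/s per hop): 18.1905, 26.1429, 120, 17.4, 8.40796 ms; sum = 190.141 ms.
Processing at 4 router(s): 4 × 2.2 ms = 8.8 ms.
End-to-end = 199.4 ms.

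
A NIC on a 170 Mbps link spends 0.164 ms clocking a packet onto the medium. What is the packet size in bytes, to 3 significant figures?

3490 bytes

L = R × t_tx = 170000000 b/s × 0.000164 s = 27880 bits.
In bytes: 27880 / 8 = 3490 bytes.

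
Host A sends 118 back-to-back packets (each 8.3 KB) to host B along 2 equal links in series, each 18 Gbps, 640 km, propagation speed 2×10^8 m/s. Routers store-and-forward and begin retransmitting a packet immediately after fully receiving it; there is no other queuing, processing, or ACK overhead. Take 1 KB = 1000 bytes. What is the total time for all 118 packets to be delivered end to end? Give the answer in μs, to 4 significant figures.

6839 μs

Per-hop transmission t_tx = L/R = 66400/18000000000 = 3.68889 μs.
Per-hop propagation t_prop = 640000/200000000 = 3200 μs.
Pipeline fill: first packet needs 2·t_tx to clear all hops; remaining 117 packets each add one t_tx.
Total = (2+118-1)·t_tx + 2·t_prop = 119·3.68889 + 2·3200 = 6839 μs.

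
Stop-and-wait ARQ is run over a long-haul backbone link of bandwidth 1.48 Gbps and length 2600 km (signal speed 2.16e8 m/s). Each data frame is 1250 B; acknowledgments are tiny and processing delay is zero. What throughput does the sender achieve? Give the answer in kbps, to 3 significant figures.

t_tx = L/R = 10000/1480000000 = 6.75676e-06 s.
t_prop = 2600000/216000000 = 0.012037 s; RTT = 0.0240741 s.
Cycle = t_tx + RTT = 0.0240808 s.
Throughput = L / cycle = 10000 / 0.0240808 = 415 kbps.

415 kbps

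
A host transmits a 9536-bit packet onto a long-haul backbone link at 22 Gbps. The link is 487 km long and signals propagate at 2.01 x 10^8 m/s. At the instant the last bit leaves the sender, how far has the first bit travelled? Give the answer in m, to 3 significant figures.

t_tx = L/R = 9536/22000000000 = 4.33455e-07 s.
Distance = s × t_tx = 2.01e+08 × 4.33455e-07 = 87.1 m.

87.1 m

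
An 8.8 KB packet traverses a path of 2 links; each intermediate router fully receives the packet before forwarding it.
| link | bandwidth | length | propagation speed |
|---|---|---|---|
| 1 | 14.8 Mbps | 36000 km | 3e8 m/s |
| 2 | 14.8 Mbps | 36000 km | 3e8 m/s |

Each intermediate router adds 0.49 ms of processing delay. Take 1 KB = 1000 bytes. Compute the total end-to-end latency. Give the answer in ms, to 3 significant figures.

250 ms

L = 70400 bits.
Transmission delay per hop = L/R = 70400/14800000 = 4.75676 ms; 2 hops → 9.51351 ms.
Propagation delays (d/s per hop): 120, 120 ms; sum = 240 ms.
Processing at 1 router(s): 1 × 0.49 ms = 0.49 ms.
End-to-end = 250 ms.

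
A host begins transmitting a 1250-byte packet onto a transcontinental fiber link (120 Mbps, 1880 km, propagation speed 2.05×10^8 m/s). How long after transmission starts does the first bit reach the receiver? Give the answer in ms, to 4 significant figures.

9.171 ms

First bit experiences only propagation delay: d/s = 1880000/2.05e+08 = 9.171 ms.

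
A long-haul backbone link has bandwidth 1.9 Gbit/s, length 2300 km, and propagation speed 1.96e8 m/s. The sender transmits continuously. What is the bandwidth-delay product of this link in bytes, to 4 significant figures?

2787000 bytes

Propagation delay = 2300000 / 196000000 = 0.0117347 s.
BDP = R × t_prop = 1900000000 × 0.0117347 = 22295900 bits.
In bytes: 22295900/8 = 2787000 bytes.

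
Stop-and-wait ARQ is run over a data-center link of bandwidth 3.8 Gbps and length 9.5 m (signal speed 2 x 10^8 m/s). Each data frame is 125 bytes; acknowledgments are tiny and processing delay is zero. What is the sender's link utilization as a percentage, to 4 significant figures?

73.48 %

t_tx = L/R = 1000/3800000000 = 2.63158e-07 s.
t_prop = 9.5/200000000 = 4.75e-08 s; RTT = 9.5e-08 s.
Cycle = t_tx + RTT = 3.58158e-07 s.
Utilization = t_tx / cycle = 2.63158e-07/3.58158e-07 = 73.48 %.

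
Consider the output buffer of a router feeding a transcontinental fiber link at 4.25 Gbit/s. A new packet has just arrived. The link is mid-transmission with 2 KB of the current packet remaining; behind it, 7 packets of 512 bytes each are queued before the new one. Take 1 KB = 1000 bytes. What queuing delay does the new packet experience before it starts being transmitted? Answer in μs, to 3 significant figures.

Each queued packet: L/R = 4096/4250000000 = 0.963765 μs.
7 queued → 6.74635 μs.
Plus remaining 16000 bits of current packet: 3.76471 μs.
Queuing delay = 10.5 μs.

10.5 μs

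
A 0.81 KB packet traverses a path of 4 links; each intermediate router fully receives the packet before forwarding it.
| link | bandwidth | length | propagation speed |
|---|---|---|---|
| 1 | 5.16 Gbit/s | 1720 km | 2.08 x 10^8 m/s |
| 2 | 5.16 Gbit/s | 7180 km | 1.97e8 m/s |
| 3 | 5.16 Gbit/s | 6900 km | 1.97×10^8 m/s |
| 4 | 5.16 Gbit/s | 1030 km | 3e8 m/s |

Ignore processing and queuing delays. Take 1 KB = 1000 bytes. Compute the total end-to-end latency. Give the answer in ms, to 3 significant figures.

L = 6480 bits.
Transmission delay per hop = L/R = 6480/5160000000 = 0.00125581 ms; 4 hops → 0.00502326 ms.
Propagation delays (d/s per hop): 8.26923, 36.4467, 35.0254, 3.43333 ms; sum = 83.1746 ms.
End-to-end = 83.2 ms.

83.2 ms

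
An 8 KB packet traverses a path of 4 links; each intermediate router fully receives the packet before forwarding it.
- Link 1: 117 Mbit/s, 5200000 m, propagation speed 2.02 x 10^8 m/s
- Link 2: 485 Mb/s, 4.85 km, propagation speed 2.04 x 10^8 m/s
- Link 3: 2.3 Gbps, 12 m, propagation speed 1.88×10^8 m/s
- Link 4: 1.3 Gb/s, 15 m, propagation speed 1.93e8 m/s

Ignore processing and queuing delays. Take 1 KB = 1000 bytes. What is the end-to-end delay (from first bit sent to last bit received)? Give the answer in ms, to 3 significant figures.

L = 64000 bits.
Transmission delays (L/R per hop): 0.547009, 0.131959, 0.0278261, 0.0492308 ms; sum = 0.756024 ms.
Propagation delays (d/s per hop): 25.7426, 0.0237745, 6.38298e-05, 7.77202e-05 ms; sum = 25.7665 ms.
End-to-end = 26.5 ms.

26.5 ms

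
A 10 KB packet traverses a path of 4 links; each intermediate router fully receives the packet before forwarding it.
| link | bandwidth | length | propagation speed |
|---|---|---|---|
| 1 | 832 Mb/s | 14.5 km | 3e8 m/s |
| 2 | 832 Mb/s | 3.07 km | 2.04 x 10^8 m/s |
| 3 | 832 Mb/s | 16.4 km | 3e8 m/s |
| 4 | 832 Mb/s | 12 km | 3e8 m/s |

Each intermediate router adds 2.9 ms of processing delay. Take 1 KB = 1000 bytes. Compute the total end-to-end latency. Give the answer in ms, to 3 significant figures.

L = 80000 bits.
Transmission delay per hop = L/R = 80000/832000000 = 0.0961538 ms; 4 hops → 0.384615 ms.
Propagation delays (d/s per hop): 0.0483333, 0.015049, 0.0546667, 0.04 ms; sum = 0.158049 ms.
Processing at 3 router(s): 3 × 2.9 ms = 8.7 ms.
End-to-end = 9.24 ms.

9.24 ms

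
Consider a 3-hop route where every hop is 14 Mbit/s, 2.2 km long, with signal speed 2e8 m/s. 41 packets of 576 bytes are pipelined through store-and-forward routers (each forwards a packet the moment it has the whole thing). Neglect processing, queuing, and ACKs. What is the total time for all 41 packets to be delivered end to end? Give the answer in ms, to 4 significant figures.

Per-hop transmission t_tx = L/R = 4608/14000000 = 0.329143 ms.
Per-hop propagation t_prop = 2200/200000000 = 0.011 ms.
Pipeline fill: first packet needs 3·t_tx to clear all hops; remaining 40 packets each add one t_tx.
Total = (3+41-1)·t_tx + 3·t_prop = 43·0.329143 + 3·0.011 = 14.19 ms.

14.19 ms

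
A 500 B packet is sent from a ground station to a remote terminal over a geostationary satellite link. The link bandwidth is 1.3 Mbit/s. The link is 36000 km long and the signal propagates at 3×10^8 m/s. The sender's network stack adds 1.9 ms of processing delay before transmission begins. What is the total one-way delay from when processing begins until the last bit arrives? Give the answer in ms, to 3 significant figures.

125 ms

L = 500 × 8 = 4000 bits.
Transmission delay = L/R = 4000 / 1300000 = 3.07692 ms.
Propagation delay = d/s = 36000000 m / 300000000 m/s = 120 ms.
Plus processing delay 1.9 ms = 1.9 ms.
Total = 125 ms.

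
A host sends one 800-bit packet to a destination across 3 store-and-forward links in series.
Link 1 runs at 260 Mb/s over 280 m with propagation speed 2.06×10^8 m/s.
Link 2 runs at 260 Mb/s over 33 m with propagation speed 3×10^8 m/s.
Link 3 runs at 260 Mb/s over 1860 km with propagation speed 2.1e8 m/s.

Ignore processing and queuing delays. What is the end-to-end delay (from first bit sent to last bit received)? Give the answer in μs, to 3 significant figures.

8870 μs

Transmission delay per hop = L/R = 800/260000000 = 3.07692 μs; 3 hops → 9.23077 μs.
Propagation delays (d/s per hop): 1.35922, 0.11, 8857.14 μs; sum = 8858.61 μs.
End-to-end = 8870 μs.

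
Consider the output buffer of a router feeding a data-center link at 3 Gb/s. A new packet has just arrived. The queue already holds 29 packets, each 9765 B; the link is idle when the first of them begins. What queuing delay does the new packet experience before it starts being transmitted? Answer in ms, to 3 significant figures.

0.755 ms

Each queued packet: L/R = 78120/3000000000 = 0.02604 ms.
29 queued → 0.75516 ms.
Queuing delay = 0.755 ms.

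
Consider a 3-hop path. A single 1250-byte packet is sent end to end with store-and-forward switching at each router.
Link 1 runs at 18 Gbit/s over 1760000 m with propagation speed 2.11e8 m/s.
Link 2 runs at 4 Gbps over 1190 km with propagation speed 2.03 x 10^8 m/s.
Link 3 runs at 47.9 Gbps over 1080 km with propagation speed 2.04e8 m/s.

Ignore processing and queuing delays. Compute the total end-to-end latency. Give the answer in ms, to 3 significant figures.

19.5 ms

L = 1250 × 8 = 10000 bits.
Transmission delays (L/R per hop): 0.000555556, 0.0025, 0.000208768 ms; sum = 0.00326432 ms.
Propagation delays (d/s per hop): 8.34123, 5.86207, 5.29412 ms; sum = 19.4974 ms.
End-to-end = 19.5 ms.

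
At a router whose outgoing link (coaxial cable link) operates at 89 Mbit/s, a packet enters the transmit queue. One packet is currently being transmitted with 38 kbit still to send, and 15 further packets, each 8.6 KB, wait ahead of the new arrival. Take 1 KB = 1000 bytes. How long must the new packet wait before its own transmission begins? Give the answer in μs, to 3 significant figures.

Each queued packet: L/R = 68800/89000000 = 773.034 μs.
15 queued → 11595.5 μs.
Plus remaining 38000 bits of current packet: 426.966 μs.
Queuing delay = 12000 μs.

12000 μs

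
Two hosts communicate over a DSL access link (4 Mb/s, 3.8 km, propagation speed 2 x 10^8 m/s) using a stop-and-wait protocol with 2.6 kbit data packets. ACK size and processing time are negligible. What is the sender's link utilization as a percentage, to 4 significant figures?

t_tx = L/R = 2600/4000000 = 0.00065 s.
t_prop = 3800/200000000 = 1.9e-05 s; RTT = 3.8e-05 s.
Cycle = t_tx + RTT = 0.000688 s.
Utilization = t_tx / cycle = 0.00065/0.000688 = 94.48 %.

94.48 %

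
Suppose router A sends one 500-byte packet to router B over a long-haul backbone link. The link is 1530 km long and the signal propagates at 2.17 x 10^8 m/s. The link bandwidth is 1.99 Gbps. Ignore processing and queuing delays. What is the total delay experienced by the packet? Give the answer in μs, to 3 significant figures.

L = 500 × 8 = 4000 bits.
Transmission delay = L/R = 4000 / 1990000000 = 2.01005 μs.
Propagation delay = d/s = 1530000 m / 217000000 m/s = 7050.69 μs.
Total = 7050 μs.

7050 μs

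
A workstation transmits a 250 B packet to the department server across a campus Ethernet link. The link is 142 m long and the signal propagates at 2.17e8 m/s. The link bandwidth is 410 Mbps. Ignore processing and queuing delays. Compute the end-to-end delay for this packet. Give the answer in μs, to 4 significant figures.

L = 250 × 8 = 2000 bits.
Transmission delay = L/R = 2000 / 410000000 = 4.87805 μs.
Propagation delay = d/s = 142 m / 217000000 m/s = 0.654378 μs.
Total = 5.532 μs.

5.532 μs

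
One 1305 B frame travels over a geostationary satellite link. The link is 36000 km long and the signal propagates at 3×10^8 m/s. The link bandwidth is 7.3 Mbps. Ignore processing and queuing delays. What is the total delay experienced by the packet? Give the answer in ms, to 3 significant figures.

121 ms

L = 1305 × 8 = 10440 bits.
Transmission delay = L/R = 10440 / 7300000 = 1.43014 ms.
Propagation delay = d/s = 36000000 m / 300000000 m/s = 120 ms.
Total = 121 ms.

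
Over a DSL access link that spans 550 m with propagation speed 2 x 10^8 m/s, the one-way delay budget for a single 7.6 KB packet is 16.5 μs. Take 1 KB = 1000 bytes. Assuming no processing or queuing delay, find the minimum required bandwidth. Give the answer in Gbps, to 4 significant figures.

L = 60800 bits.
Propagation delay = 550 / 200000000 = 2.75 μs.
Transmission budget = 16.5 − 2.75 = 13.75 μs.
R ≥ L / t_tx = 60800 bits / 1.375e-05 s = 4.422 Gbps.

4.422 Gbps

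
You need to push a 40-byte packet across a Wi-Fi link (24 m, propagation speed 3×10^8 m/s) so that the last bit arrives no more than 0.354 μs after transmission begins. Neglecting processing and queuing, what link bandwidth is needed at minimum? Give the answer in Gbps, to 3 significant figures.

L = 320 bits.
Propagation delay = 24 / 300000000 = 0.08 μs.
Transmission budget = 0.354 − 0.08 = 0.274 μs.
R ≥ L / t_tx = 320 bits / 2.74e-07 s = 1.17 Gbps.

1.17 Gbps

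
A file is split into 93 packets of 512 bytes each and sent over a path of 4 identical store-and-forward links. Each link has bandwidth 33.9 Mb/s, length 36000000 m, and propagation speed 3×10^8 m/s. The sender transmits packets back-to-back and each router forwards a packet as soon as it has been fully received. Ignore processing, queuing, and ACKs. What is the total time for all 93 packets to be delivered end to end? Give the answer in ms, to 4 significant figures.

Per-hop transmission t_tx = L/R = 4096/33900000 = 0.120826 ms.
Per-hop propagation t_prop = 36000000/300000000 = 120 ms.
Pipeline fill: first packet needs 4·t_tx to clear all hops; remaining 92 packets each add one t_tx.
Total = (4+93-1)·t_tx + 4·t_prop = 96·0.120826 + 4·120 = 491.6 ms.

491.6 ms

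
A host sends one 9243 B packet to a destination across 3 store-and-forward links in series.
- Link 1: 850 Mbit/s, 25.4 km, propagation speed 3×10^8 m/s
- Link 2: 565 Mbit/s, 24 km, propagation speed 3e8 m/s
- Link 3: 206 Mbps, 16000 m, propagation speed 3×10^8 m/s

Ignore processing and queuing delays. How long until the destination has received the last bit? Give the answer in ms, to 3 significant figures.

L = 9243 × 8 = 73944 bits.
Transmission delays (L/R per hop): 0.0869929, 0.130874, 0.358951 ms; sum = 0.576819 ms.
Propagation delays (d/s per hop): 0.0846667, 0.08, 0.0533333 ms; sum = 0.218 ms.
End-to-end = 0.795 ms.

0.795 ms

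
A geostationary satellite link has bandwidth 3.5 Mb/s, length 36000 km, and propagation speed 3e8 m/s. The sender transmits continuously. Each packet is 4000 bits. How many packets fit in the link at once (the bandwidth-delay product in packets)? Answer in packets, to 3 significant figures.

Propagation delay = 36000000 / 300000000 = 0.12 s.
BDP = R × t_prop = 3500000 × 0.12 = 420000 bits.
In packets of 4000 bits: 105 packets.

105 packets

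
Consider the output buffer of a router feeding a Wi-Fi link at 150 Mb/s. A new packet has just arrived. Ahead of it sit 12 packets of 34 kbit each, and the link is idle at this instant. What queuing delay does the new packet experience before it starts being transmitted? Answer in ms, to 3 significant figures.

2.72 ms

Each queued packet: L/R = 34000/150000000 = 0.226667 ms.
12 queued → 2.72 ms.
Queuing delay = 2.72 ms.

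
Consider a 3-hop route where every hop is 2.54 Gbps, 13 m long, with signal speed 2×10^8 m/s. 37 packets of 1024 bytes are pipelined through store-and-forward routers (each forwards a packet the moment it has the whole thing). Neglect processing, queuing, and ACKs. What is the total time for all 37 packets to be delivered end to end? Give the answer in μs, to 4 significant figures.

Per-hop transmission t_tx = L/R = 8192/2540000000 = 3.2252 μs.
Per-hop propagation t_prop = 13/200000000 = 0.065 μs.
Pipeline fill: first packet needs 3·t_tx to clear all hops; remaining 36 packets each add one t_tx.
Total = (3+37-1)·t_tx + 3·t_prop = 39·3.2252 + 3·0.065 = 126.0 μs.

126.0 μs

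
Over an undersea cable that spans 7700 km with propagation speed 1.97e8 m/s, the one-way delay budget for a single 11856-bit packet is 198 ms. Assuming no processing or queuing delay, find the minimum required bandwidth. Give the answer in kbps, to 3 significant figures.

74.6 kbps

Propagation delay = 7700000 / 197000000 = 39.0863 ms.
Transmission budget = 198 − 39.0863 = 158.914 ms.
R ≥ L / t_tx = 11856 bits / 0.158914 s = 74.6 kbps.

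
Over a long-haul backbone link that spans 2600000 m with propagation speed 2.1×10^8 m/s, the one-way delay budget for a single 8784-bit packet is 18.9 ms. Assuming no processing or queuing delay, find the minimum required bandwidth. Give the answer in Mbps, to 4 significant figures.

1.347 Mbps

Propagation delay = 2600000 / 210000000 = 12.381 ms.
Transmission budget = 18.9 − 12.381 = 6.51905 ms.
R ≥ L / t_tx = 8784 bits / 0.00651905 s = 1.347 Mbps.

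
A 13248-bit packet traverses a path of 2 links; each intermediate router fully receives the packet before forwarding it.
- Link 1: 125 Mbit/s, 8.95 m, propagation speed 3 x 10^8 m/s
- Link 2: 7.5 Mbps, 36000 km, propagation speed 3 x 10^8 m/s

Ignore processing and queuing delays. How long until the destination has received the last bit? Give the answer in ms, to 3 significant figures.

Transmission delays (L/R per hop): 0.105984, 1.7664 ms; sum = 1.87238 ms.
Propagation delays (d/s per hop): 2.98333e-05, 120 ms; sum = 120 ms.
End-to-end = 122 ms.

122 ms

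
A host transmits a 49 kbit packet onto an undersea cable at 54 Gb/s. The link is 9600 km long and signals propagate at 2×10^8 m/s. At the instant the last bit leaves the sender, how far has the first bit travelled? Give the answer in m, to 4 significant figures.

t_tx = L/R = 49000/54000000000 = 9.07407e-07 s.
Distance = s × t_tx = 200000000 × 9.07407e-07 = 181.5 m.

181.5 m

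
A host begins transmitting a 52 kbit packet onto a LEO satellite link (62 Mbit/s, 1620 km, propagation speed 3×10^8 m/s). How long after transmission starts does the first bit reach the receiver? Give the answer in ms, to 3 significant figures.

5.40 ms

First bit experiences only propagation delay: d/s = 1620000/300000000 = 5.40 ms.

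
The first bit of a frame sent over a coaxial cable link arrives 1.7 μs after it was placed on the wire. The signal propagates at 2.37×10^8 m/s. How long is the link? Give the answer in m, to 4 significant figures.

402.9 m

d = s × t_prop = 237000000 × 1.7e-06 = 402.9 m.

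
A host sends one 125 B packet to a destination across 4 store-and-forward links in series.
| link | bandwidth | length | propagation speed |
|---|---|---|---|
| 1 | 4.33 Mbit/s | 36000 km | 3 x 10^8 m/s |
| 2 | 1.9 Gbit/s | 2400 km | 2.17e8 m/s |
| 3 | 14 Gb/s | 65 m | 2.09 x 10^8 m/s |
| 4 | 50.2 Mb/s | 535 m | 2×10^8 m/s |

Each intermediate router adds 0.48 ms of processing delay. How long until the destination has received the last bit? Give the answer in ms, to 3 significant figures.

L = 125 × 8 = 1000 bits.
Transmission delays (L/R per hop): 0.230947, 0.000526316, 7.14286e-05, 0.0199203 ms; sum = 0.251465 ms.
Propagation delays (d/s per hop): 120, 11.0599, 0.000311005, 0.002675 ms; sum = 131.063 ms.
Processing at 3 router(s): 3 × 0.48 ms = 1.44 ms.
End-to-end = 133 ms.

133 ms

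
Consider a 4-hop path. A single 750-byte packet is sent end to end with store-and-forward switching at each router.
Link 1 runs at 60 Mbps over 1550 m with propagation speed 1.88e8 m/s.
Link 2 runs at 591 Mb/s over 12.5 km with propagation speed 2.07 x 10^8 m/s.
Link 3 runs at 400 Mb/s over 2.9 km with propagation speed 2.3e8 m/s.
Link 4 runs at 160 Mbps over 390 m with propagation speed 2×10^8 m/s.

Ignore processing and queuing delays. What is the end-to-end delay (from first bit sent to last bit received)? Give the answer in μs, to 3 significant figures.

L = 750 × 8 = 6000 bits.
Transmission delays (L/R per hop): 100, 10.1523, 15, 37.5 μs; sum = 162.652 μs.
Propagation delays (d/s per hop): 8.24468, 60.3865, 12.6087, 1.95 μs; sum = 83.1898 μs.
End-to-end = 246 μs.

246 μs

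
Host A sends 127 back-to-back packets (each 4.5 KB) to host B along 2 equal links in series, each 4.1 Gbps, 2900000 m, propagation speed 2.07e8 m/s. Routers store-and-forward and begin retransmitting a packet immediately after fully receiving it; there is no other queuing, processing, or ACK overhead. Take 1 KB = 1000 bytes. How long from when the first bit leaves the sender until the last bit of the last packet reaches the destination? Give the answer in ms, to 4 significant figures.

29.14 ms

Per-hop transmission t_tx = L/R = 36000/4.1e+09 = 0.00878049 ms.
Per-hop propagation t_prop = 2900000/2.07e+08 = 14.0097 ms.
Pipeline fill: first packet needs 2·t_tx to clear all hops; remaining 126 packets each add one t_tx.
Total = (2+127-1)·t_tx + 2·t_prop = 128·0.00878049 + 2·14.0097 = 29.14 ms.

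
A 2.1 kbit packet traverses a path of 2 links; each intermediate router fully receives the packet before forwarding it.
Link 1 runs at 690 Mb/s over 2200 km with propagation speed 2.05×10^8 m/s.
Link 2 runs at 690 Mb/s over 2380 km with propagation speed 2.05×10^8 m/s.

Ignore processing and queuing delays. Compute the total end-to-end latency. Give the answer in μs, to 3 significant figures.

L = 2100 bits.
Transmission delay per hop = L/R = 2100/690000000 = 3.04348 μs; 2 hops → 6.08696 μs.
Propagation delays (d/s per hop): 10731.7, 11609.8 μs; sum = 22341.5 μs.
End-to-end = 22300 μs.

22300 μs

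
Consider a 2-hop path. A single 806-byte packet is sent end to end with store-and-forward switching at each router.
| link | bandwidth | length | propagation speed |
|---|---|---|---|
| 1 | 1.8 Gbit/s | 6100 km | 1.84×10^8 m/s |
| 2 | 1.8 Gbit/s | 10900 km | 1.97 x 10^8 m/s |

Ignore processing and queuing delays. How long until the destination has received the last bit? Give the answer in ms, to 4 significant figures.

88.49 ms

L = 806 × 8 = 6448 bits.
Transmission delay per hop = L/R = 6448/1800000000 = 0.00358222 ms; 2 hops → 0.00716444 ms.
Propagation delays (d/s per hop): 33.1522, 55.3299 ms; sum = 88.4821 ms.
End-to-end = 88.49 ms.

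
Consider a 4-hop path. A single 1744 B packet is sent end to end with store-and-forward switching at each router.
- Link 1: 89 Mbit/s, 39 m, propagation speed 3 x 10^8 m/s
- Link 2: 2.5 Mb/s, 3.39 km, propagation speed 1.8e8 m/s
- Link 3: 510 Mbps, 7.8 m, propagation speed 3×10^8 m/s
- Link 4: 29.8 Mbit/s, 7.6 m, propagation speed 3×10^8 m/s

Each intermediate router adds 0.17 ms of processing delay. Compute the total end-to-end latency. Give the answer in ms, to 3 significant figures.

L = 1744 × 8 = 13952 bits.
Transmission delays (L/R per hop): 0.156764, 5.5808, 0.0273569, 0.468188 ms; sum = 6.23311 ms.
Propagation delays (d/s per hop): 0.00013, 0.0188333, 2.6e-05, 2.53333e-05 ms; sum = 0.0190147 ms.
Processing at 3 router(s): 3 × 0.17 ms = 0.51 ms.
End-to-end = 6.76 ms.

6.76 ms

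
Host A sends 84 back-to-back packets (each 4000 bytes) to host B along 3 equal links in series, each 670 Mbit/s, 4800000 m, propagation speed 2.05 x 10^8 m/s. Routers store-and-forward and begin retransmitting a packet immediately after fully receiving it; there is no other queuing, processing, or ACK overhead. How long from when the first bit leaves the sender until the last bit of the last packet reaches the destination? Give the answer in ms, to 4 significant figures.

Per-hop transmission t_tx = L/R = 32000/670000000 = 0.0477612 ms.
Per-hop propagation t_prop = 4800000/2.05e+08 = 23.4146 ms.
Pipeline fill: first packet needs 3·t_tx to clear all hops; remaining 83 packets each add one t_tx.
Total = (3+84-1)·t_tx + 3·t_prop = 86·0.0477612 + 3·23.4146 = 74.35 ms.

74.35 ms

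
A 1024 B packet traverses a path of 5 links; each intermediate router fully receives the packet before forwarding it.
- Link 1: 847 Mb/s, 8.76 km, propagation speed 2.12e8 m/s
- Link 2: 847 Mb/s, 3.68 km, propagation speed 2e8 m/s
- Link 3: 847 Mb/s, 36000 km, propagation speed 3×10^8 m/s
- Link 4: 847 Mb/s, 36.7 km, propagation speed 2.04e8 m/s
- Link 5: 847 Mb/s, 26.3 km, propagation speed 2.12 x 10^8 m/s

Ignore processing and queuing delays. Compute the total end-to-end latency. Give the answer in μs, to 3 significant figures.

120000 μs

L = 1024 × 8 = 8192 bits.
Transmission delay per hop = L/R = 8192/847000000 = 9.67178 μs; 5 hops → 48.3589 μs.
Propagation delays (d/s per hop): 41.3208, 18.4, 120000, 179.902, 124.057 μs; sum = 120364 μs.
End-to-end = 120000 μs.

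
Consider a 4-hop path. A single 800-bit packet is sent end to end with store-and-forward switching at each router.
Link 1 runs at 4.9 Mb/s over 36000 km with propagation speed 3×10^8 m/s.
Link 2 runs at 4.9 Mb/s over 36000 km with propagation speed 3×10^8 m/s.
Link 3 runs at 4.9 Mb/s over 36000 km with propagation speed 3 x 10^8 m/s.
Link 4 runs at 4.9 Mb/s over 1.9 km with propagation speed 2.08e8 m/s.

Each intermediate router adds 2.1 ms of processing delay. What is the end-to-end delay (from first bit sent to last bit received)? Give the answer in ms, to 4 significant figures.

367.0 ms

Transmission delay per hop = L/R = 800/4900000 = 0.163265 ms; 4 hops → 0.653061 ms.
Propagation delays (d/s per hop): 120, 120, 120, 0.00913462 ms; sum = 360.009 ms.
Processing at 3 router(s): 3 × 2.1 ms = 6.3 ms.
End-to-end = 367.0 ms.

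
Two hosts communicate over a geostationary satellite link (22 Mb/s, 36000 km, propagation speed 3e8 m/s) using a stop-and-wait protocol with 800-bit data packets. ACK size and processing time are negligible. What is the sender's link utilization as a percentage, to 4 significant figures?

0.01515 %

t_tx = L/R = 800/22000000 = 3.63636e-05 s.
t_prop = 36000000/300000000 = 0.12 s; RTT = 0.24 s.
Cycle = t_tx + RTT = 0.240036 s.
Utilization = t_tx / cycle = 3.63636e-05/0.240036 = 0.01515 %.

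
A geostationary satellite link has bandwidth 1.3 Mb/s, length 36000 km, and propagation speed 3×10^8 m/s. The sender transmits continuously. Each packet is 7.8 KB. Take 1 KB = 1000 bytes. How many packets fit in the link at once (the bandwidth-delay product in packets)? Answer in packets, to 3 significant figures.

Propagation delay = 36000000 / 300000000 = 0.12 s.
BDP = R × t_prop = 1300000 × 0.12 = 156000 bits.
In packets of 62400 bits: 2.50 packets.

2.50 packets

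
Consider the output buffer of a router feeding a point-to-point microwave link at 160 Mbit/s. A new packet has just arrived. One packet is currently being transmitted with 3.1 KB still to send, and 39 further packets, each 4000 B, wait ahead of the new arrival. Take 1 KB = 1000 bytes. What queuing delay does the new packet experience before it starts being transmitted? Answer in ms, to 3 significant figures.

7.96 ms

Each queued packet: L/R = 32000/160000000 = 0.2 ms.
39 queued → 7.8 ms.
Plus remaining 24800 bits of current packet: 0.155 ms.
Queuing delay = 7.96 ms.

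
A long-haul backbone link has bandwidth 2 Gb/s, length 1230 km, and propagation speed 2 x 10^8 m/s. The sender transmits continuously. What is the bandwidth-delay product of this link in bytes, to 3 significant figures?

Propagation delay = 1230000 / 200000000 = 0.00615 s.
BDP = R × t_prop = 2000000000 × 0.00615 = 12300000 bits.
In bytes: 12300000/8 = 1540000 bytes.

1540000 bytes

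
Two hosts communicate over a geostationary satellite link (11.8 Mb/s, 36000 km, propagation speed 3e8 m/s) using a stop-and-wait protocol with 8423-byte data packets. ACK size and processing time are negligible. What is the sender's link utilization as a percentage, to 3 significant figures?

2.32 %

t_tx = L/R = 67384/11800000 = 0.00571051 s.
t_prop = 36000000/300000000 = 0.12 s; RTT = 0.24 s.
Cycle = t_tx + RTT = 0.245711 s.
Utilization = t_tx / cycle = 0.00571051/0.245711 = 2.32 %.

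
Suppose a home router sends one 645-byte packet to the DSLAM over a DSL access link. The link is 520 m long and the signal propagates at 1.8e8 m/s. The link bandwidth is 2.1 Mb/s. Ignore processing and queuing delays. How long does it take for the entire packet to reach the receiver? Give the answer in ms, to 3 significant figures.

2.46 ms

L = 645 × 8 = 5160 bits.
Transmission delay = L/R = 5160 / 2100000 = 2.45714 ms.
Propagation delay = d/s = 520 m / 180000000 m/s = 0.00288889 ms.
Total = 2.46 ms.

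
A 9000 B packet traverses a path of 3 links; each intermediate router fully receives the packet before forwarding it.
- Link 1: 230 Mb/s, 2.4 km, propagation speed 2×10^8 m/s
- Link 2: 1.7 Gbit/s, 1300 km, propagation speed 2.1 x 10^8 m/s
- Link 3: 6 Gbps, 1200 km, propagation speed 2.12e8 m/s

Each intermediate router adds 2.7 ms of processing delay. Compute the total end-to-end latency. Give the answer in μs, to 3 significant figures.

L = 9000 × 8 = 72000 bits.
Transmission delays (L/R per hop): 313.043, 42.3529, 12 μs; sum = 367.396 μs.
Propagation delays (d/s per hop): 12, 6190.48, 5660.38 μs; sum = 11862.9 μs.
Processing at 2 router(s): 2 × 2.7 ms = 5400 μs.
End-to-end = 17600 μs.

17600 μs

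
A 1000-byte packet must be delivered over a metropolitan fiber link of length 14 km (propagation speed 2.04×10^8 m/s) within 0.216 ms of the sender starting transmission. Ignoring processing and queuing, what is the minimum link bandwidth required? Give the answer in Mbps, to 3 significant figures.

L = 8000 bits.
Propagation delay = 14000 / 204000000 = 0.0686275 ms.
Transmission budget = 0.216 − 0.0686275 = 0.147373 ms.
R ≥ L / t_tx = 8000 bits / 0.000147373 s = 54.3 Mbps.

54.3 Mbps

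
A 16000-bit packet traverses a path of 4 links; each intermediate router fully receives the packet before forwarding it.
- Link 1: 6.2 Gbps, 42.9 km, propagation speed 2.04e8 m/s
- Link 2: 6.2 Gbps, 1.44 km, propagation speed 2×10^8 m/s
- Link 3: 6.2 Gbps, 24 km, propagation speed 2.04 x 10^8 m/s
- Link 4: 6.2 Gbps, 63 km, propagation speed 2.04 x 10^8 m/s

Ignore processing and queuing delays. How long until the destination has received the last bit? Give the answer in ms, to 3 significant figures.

0.654 ms

Transmission delay per hop = L/R = 16000/6200000000 = 0.00258065 ms; 4 hops → 0.0103226 ms.
Propagation delays (d/s per hop): 0.210294, 0.0072, 0.117647, 0.308824 ms; sum = 0.643965 ms.
End-to-end = 0.654 ms.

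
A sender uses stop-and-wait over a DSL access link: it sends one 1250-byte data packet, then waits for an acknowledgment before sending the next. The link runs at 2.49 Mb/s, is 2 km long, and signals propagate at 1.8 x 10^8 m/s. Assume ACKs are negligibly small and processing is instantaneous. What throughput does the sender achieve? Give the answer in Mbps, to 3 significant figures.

2.48 Mbps

t_tx = L/R = 10000/2490000 = 0.00401606 s.
t_prop = 2000/180000000 = 1.11111e-05 s; RTT = 2.22222e-05 s.
Cycle = t_tx + RTT = 0.00403829 s.
Throughput = L / cycle = 10000 / 0.00403829 = 2.48 Mbps.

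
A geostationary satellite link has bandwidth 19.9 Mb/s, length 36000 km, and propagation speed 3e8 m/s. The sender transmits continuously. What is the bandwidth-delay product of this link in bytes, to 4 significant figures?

Propagation delay = 36000000 / 300000000 = 0.12 s.
BDP = R × t_prop = 19900000 × 0.12 = 2388000 bits.
In bytes: 2388000/8 = 298500 bytes.

298500 bytes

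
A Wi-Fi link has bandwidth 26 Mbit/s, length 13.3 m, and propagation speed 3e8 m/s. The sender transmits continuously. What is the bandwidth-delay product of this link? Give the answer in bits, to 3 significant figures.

1.15 bits

Propagation delay = 13.3 / 300000000 = 4.43333e-08 s.
BDP = R × t_prop = 26000000 × 4.43333e-08 = 1.15267 bits.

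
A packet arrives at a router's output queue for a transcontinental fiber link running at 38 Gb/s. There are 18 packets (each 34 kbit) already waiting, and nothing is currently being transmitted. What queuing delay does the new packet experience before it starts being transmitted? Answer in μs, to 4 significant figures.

16.11 μs

Each queued packet: L/R = 34000/38000000000 = 0.894737 μs.
18 queued → 16.1053 μs.
Queuing delay = 16.11 μs.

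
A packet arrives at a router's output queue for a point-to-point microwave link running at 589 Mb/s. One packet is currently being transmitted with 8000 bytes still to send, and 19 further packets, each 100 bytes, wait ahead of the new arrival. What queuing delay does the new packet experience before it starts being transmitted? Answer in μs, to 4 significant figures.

134.5 μs

Each queued packet: L/R = 800/589000000 = 1.35823 μs.
19 queued → 25.8065 μs.
Plus remaining 64000 bits of current packet: 108.659 μs.
Queuing delay = 134.5 μs.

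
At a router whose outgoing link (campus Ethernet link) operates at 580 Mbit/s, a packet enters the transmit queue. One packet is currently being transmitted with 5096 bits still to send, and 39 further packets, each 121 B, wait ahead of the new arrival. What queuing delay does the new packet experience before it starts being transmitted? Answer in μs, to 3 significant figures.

Each queued packet: L/R = 968/580000000 = 1.66897 μs.
39 queued → 65.0897 μs.
Plus remaining 5096 bits of current packet: 8.78621 μs.
Queuing delay = 73.9 μs.

73.9 μs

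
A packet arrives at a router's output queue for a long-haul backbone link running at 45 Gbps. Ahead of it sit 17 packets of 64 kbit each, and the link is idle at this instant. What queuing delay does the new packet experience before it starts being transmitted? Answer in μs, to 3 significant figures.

24.2 μs

Each queued packet: L/R = 64000/45000000000 = 1.42222 μs.
17 queued → 24.1778 μs.
Queuing delay = 24.2 μs.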